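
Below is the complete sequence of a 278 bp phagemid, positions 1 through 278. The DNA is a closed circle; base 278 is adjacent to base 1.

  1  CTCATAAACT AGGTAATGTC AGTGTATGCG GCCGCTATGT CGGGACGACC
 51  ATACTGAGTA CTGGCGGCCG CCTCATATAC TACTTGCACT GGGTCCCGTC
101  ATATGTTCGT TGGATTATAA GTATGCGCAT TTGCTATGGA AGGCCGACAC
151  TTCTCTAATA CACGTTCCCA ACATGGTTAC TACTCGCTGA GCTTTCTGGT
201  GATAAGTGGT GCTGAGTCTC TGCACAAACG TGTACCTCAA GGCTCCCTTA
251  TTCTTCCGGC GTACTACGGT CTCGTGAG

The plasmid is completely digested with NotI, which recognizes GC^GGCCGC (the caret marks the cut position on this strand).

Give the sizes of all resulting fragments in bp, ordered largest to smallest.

242, 36 bp

NotI sites (GCGGCCGC) start at positions 28, 64.
NotI cuts after base 2 of each site, so after positions 29, 65.
Circular molecule, 2 cuts → 2 fragments:
  30–65 → 36 bp
  66–278 then 1–29 → 213 + 29 = 242 bp
Sorted largest to smallest: 242, 36 bp.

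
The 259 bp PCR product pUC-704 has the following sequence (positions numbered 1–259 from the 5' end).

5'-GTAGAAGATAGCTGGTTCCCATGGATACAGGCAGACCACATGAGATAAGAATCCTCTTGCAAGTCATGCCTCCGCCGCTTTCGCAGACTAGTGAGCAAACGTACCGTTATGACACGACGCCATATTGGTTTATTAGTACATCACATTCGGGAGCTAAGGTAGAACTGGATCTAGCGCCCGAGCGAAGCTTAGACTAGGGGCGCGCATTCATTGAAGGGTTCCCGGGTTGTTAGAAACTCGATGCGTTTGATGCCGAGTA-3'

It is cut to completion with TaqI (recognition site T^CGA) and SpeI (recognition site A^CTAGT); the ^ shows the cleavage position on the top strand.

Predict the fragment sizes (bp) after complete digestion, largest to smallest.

The TaqI site (TCGA) starts at position 238.
TaqI cuts after the first base of each site, so after position 238.
The SpeI site (ACTAGT) starts at position 87.
SpeI cuts after the first base of each site, so after position 87.
Combined cut positions: 87, 238.
Linear molecule, 2 cuts → 3 fragments:
  1–87 → 87 bp
  88–238 → 151 bp
  239–259 → 21 bp
Sorted largest to smallest: 151, 87, 21 bp.

151, 87, 21 bp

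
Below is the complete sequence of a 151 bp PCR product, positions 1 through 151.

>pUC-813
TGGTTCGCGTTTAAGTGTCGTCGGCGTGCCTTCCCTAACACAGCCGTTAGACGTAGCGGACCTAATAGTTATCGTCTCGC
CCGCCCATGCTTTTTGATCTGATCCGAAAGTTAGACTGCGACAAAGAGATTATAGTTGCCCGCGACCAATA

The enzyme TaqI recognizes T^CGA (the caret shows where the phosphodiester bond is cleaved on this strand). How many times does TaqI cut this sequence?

No occurrence of TCGA is present in the sequence.
TaqI does not cut: 0 sites.

0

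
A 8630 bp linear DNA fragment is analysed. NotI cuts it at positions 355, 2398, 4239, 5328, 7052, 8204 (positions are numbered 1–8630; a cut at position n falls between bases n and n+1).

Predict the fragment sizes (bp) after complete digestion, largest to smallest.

Linear molecule, 6 cuts → 7 fragments:
  355 − 0 = 355 bp
  2398 − 355 = 2043 bp
  4239 − 2398 = 1841 bp
  5328 − 4239 = 1089 bp
  7052 − 5328 = 1724 bp
  8204 − 7052 = 1152 bp
  8630 − 8204 = 426 bp
Sorted largest to smallest: 2043, 1841, 1724, 1152, 1089, 426, 355 bp.

2043, 1841, 1724, 1152, 1089, 426, 355 bp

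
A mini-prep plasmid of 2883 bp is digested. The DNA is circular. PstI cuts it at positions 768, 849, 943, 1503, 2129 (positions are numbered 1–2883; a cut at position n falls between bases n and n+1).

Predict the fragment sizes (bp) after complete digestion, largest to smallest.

1522, 626, 560, 94, 81 bp

Circular molecule, 5 cuts → 5 fragments:
  849 − 768 = 81 bp
  943 − 849 = 94 bp
  1503 − 943 = 560 bp
  2129 − 1503 = 626 bp
  wrap: 2883 − 2129 + 768 = 1522 bp
Sorted largest to smallest: 1522, 626, 560, 94, 81 bp.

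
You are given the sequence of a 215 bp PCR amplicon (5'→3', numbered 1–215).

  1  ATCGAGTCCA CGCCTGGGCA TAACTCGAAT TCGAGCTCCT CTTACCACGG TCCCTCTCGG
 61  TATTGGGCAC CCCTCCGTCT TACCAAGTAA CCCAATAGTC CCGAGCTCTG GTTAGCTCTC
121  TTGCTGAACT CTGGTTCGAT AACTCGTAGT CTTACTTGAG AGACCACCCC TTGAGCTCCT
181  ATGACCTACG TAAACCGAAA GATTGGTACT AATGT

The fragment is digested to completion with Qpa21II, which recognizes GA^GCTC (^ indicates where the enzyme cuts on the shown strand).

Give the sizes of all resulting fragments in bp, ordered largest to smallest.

Qpa21II sites (GAGCTC) start at positions 33, 103, 173.
Qpa21II cuts after base 2 of each site, so after positions 34, 104, 174.
Linear molecule, 3 cuts → 4 fragments:
  1–34 → 34 bp
  35–104 → 70 bp
  105–174 → 70 bp
  175–215 → 41 bp
Sorted largest to smallest: 70, 70, 41, 34 bp.

70, 70, 41, 34 bp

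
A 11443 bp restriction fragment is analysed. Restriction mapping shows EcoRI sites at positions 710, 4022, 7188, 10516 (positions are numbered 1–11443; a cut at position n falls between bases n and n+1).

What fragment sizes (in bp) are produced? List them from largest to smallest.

Linear molecule, 4 cuts → 5 fragments:
  710 − 0 = 710 bp
  4022 − 710 = 3312 bp
  7188 − 4022 = 3166 bp
  10516 − 7188 = 3328 bp
  11443 − 10516 = 927 bp
Sorted largest to smallest: 3328, 3312, 3166, 927, 710 bp.

3328, 3312, 3166, 927, 710 bp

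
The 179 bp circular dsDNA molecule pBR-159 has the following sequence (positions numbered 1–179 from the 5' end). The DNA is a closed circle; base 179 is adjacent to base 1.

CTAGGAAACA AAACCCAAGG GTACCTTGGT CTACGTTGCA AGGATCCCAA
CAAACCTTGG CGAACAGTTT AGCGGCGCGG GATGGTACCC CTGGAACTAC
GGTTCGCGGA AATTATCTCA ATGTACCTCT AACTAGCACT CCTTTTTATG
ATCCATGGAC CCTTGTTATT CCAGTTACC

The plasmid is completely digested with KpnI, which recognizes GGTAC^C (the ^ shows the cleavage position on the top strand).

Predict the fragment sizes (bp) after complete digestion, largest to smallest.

115, 64 bp

KpnI sites (GGTACC) start at positions 20, 84.
KpnI cuts after base 5 of each site (before the last base), so after positions 24, 88.
Circular molecule, 2 cuts → 2 fragments:
  25–88 → 64 bp
  89–179 then 1–24 → 91 + 24 = 115 bp
Sorted largest to smallest: 115, 64 bp.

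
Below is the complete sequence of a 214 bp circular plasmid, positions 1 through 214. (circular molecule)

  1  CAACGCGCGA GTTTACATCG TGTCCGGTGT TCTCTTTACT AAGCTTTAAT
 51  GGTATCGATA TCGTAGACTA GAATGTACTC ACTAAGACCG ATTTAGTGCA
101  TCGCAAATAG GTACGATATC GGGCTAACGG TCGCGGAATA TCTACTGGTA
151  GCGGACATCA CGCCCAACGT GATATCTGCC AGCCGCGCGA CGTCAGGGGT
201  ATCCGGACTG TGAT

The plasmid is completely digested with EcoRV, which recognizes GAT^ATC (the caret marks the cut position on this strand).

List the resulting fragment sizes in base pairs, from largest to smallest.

100, 58, 56 bp

EcoRV sites (GATATC) start at positions 57, 115, 171.
EcoRV cuts after base 3 of each site, so after positions 59, 117, 173.
Circular molecule, 3 cuts → 3 fragments:
  60–117 → 58 bp
  118–173 → 56 bp
  174–214 then 1–59 → 41 + 59 = 100 bp
Sorted largest to smallest: 100, 58, 56 bp.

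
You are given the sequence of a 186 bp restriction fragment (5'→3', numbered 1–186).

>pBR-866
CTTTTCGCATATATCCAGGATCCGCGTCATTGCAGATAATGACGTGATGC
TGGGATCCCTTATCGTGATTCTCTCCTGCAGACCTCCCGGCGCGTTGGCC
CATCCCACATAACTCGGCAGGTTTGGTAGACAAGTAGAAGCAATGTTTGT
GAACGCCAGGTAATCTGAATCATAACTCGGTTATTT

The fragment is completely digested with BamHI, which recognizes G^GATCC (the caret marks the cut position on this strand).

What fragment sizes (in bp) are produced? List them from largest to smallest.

BamHI sites (GGATCC) start at positions 18, 53.
BamHI cuts after the first base of each site, so after positions 18, 53.
Linear molecule, 2 cuts → 3 fragments:
  1–18 → 18 bp
  19–53 → 35 bp
  54–186 → 133 bp
Sorted largest to smallest: 133, 35, 18 bp.

133, 35, 18 bp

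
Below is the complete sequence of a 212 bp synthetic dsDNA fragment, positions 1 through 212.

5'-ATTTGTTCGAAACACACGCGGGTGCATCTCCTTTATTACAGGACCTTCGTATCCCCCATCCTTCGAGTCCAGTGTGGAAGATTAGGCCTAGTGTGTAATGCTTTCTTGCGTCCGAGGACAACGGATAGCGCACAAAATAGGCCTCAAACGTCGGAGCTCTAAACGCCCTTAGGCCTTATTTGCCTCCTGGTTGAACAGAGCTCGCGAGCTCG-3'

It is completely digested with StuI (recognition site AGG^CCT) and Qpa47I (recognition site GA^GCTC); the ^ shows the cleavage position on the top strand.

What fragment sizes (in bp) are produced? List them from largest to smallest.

86, 55, 26, 18, 14, 8, 5 bp

StuI sites (AGGCCT) start at positions 84, 139, 171.
StuI cuts after base 3 of each site, so after positions 86, 141, 173.
Qpa47I sites (GAGCTC) start at positions 154, 198, 206.
Qpa47I cuts after base 2 of each site, so after positions 155, 199, 207.
Combined cut positions: 86, 141, 155, 173, 199, 207.
Linear molecule, 6 cuts → 7 fragments:
  1–86 → 86 bp
  87–141 → 55 bp
  142–155 → 14 bp
  156–173 → 18 bp
  174–199 → 26 bp
  200–207 → 8 bp
  208–212 → 5 bp
Sorted largest to smallest: 86, 55, 26, 18, 14, 8, 5 bp.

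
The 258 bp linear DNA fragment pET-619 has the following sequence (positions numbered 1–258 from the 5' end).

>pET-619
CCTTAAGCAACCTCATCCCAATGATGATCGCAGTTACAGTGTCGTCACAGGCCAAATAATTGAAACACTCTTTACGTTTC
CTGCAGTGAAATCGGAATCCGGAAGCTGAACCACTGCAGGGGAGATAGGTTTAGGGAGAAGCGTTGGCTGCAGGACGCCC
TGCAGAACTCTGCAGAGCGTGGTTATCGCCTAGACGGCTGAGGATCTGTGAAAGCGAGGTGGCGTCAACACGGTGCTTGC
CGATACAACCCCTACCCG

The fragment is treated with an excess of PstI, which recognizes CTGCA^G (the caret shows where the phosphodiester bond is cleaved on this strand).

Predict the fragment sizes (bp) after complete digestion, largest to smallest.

85, 84, 34, 33, 12, 10 bp

PstI sites (CTGCAG) start at positions 81, 114, 148, 160, 170.
PstI cuts after base 5 of each site (before the last base), so after positions 85, 118, 152, 164, 174.
Linear molecule, 5 cuts → 6 fragments:
  1–85 → 85 bp
  86–118 → 33 bp
  119–152 → 34 bp
  153–164 → 12 bp
  165–174 → 10 bp
  175–258 → 84 bp
Sorted largest to smallest: 85, 84, 34, 33, 12, 10 bp.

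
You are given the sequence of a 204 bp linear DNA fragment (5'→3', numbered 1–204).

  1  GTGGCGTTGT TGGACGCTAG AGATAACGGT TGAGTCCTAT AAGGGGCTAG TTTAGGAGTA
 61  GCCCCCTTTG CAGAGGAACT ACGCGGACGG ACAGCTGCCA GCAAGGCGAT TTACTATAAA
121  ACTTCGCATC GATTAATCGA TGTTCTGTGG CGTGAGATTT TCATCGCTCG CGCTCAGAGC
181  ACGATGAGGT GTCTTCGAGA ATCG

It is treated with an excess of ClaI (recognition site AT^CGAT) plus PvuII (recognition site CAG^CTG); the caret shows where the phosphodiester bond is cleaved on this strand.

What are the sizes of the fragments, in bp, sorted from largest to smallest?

94, 67, 35, 8 bp

ClaI sites (ATCGAT) start at positions 128, 136.
ClaI cuts after base 2 of each site, so after positions 129, 137.
The PvuII site (CAGCTG) starts at position 92.
PvuII cuts after base 3 of each site, so after position 94.
Combined cut positions: 94, 129, 137.
Linear molecule, 3 cuts → 4 fragments:
  1–94 → 94 bp
  95–129 → 35 bp
  130–137 → 8 bp
  138–204 → 67 bp
Sorted largest to smallest: 94, 67, 35, 8 bp.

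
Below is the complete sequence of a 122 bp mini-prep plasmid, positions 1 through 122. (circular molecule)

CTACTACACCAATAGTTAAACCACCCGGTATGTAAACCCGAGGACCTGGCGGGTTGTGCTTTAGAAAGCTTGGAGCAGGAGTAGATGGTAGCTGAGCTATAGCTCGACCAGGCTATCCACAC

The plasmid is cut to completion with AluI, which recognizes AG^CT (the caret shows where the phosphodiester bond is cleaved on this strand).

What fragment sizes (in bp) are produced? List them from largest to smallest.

AluI sites (AGCT) start at positions 67, 90, 95, 101.
AluI cuts after base 2 of each site, so after positions 68, 91, 96, 102.
Circular molecule, 4 cuts → 4 fragments:
  69–91 → 23 bp
  92–96 → 5 bp
  97–102 → 6 bp
  103–122 then 1–68 → 20 + 68 = 88 bp
Sorted largest to smallest: 88, 23, 6, 5 bp.

88, 23, 6, 5 bp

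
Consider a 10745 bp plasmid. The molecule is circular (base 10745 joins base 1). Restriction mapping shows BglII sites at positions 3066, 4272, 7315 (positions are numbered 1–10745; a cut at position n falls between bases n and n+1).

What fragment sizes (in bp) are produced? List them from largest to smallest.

Circular molecule, 3 cuts → 3 fragments:
  4272 − 3066 = 1206 bp
  7315 − 4272 = 3043 bp
  wrap: 10745 − 7315 + 3066 = 6496 bp
Sorted largest to smallest: 6496, 3043, 1206 bp.

6496, 3043, 1206 bp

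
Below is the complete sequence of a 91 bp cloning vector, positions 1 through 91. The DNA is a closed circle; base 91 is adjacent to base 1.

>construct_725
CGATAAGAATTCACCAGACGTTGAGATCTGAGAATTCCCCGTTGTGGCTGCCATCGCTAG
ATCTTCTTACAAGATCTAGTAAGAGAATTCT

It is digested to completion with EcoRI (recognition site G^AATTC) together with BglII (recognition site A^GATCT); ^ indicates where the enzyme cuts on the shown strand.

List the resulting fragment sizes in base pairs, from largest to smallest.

EcoRI sites (GAATTC) start at positions 7, 32, 85.
EcoRI cuts after the first base of each site, so after positions 7, 32, 85.
BglII sites (AGATCT) start at positions 24, 59, 72.
BglII cuts after the first base of each site, so after positions 24, 59, 72.
Combined cut positions: 7, 24, 32, 59, 72, 85.
Circular molecule, 6 cuts → 6 fragments:
  8–24 → 17 bp
  25–32 → 8 bp
  33–59 → 27 bp
  60–72 → 13 bp
  73–85 → 13 bp
  86–91 then 1–7 → 6 + 7 = 13 bp
Sorted largest to smallest: 27, 17, 13, 13, 13, 8 bp.

27, 17, 13, 13, 13, 8 bp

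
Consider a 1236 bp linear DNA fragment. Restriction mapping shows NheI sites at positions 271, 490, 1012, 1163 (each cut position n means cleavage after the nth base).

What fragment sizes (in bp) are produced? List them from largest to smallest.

522, 271, 219, 151, 73 bp

Linear molecule, 4 cuts → 5 fragments:
  271 − 0 = 271 bp
  490 − 271 = 219 bp
  1012 − 490 = 522 bp
  1163 − 1012 = 151 bp
  1236 − 1163 = 73 bp
Sorted largest to smallest: 522, 271, 219, 151, 73 bp.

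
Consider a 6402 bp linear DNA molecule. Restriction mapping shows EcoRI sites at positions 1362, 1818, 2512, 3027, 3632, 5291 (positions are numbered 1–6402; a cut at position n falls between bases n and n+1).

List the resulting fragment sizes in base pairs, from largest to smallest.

1659, 1362, 1111, 694, 605, 515, 456 bp

Linear molecule, 6 cuts → 7 fragments:
  1362 − 0 = 1362 bp
  1818 − 1362 = 456 bp
  2512 − 1818 = 694 bp
  3027 − 2512 = 515 bp
  3632 − 3027 = 605 bp
  5291 − 3632 = 1659 bp
  6402 − 5291 = 1111 bp
Sorted largest to smallest: 1659, 1362, 1111, 694, 605, 515, 456 bp.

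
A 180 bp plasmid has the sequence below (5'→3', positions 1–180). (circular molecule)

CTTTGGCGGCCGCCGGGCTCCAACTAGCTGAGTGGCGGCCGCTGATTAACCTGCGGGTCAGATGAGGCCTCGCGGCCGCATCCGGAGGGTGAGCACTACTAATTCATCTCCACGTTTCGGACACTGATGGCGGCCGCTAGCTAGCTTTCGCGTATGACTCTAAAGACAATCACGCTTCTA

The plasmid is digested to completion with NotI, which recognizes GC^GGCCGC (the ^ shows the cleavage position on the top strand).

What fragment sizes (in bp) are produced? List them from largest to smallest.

58, 56, 37, 29 bp

NotI sites (GCGGCCGC) start at positions 6, 35, 72, 130.
NotI cuts after base 2 of each site, so after positions 7, 36, 73, 131.
Circular molecule, 4 cuts → 4 fragments:
  8–36 → 29 bp
  37–73 → 37 bp
  74–131 → 58 bp
  132–180 then 1–7 → 49 + 7 = 56 bp
Sorted largest to smallest: 58, 56, 37, 29 bp.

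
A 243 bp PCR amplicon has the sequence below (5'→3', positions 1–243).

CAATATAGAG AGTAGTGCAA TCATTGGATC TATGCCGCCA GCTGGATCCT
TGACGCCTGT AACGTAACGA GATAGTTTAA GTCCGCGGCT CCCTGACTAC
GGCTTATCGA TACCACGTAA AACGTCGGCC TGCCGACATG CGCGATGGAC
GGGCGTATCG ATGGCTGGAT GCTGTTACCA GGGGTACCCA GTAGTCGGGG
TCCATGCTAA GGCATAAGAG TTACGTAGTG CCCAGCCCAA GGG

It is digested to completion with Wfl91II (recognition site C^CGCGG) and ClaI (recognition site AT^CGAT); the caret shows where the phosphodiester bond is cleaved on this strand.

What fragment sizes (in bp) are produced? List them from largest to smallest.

85, 83, 51, 24 bp

The Wfl91II site (CCGCGG) starts at position 83.
Wfl91II cuts after the first base of each site, so after position 83.
ClaI sites (ATCGAT) start at positions 106, 157.
ClaI cuts after base 2 of each site, so after positions 107, 158.
Combined cut positions: 83, 107, 158.
Linear molecule, 3 cuts → 4 fragments:
  1–83 → 83 bp
  84–107 → 24 bp
  108–158 → 51 bp
  159–243 → 85 bp
Sorted largest to smallest: 85, 83, 51, 24 bp.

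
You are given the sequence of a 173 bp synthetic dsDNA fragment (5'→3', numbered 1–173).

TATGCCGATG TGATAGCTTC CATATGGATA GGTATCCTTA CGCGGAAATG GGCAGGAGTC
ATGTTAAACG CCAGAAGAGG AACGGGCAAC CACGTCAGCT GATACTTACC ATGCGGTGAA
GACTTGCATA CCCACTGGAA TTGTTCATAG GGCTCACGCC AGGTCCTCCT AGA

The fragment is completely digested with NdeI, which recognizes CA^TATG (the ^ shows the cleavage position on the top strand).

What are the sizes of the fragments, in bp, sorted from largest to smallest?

The NdeI site (CATATG) starts at position 21.
NdeI cuts after base 2 of each site, so after position 22.
Linear molecule, 1 cut → 2 fragments:
  1–22 → 22 bp
  23–173 → 151 bp
Sorted largest to smallest: 151, 22 bp.

151, 22 bp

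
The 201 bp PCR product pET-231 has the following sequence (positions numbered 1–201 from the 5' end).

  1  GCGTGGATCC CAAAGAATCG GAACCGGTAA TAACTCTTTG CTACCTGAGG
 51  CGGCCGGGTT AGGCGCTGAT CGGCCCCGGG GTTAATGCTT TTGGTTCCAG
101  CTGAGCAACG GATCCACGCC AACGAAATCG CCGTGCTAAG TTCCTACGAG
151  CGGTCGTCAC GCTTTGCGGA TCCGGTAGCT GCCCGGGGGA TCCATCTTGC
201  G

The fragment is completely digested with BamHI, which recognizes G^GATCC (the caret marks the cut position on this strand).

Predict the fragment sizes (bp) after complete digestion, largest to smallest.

BamHI sites (GGATCC) start at positions 5, 110, 168, 188.
BamHI cuts after the first base of each site, so after positions 5, 110, 168, 188.
Linear molecule, 4 cuts → 5 fragments:
  1–5 → 5 bp
  6–110 → 105 bp
  111–168 → 58 bp
  169–188 → 20 bp
  189–201 → 13 bp
Sorted largest to smallest: 105, 58, 20, 13, 5 bp.

105, 58, 20, 13, 5 bp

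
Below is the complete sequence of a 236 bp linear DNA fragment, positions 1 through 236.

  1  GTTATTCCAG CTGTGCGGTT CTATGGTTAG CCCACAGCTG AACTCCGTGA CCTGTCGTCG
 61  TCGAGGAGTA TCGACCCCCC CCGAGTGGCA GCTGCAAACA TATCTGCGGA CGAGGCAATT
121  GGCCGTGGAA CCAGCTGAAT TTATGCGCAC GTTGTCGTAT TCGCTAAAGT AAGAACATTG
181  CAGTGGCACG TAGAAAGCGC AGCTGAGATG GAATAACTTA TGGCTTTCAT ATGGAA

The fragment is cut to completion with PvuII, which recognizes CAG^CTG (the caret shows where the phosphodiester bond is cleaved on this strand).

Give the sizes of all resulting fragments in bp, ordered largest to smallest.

PvuII sites (CAGCTG) start at positions 8, 35, 89, 132, 200.
PvuII cuts after base 3 of each site, so after positions 10, 37, 91, 134, 202.
Linear molecule, 5 cuts → 6 fragments:
  1–10 → 10 bp
  11–37 → 27 bp
  38–91 → 54 bp
  92–134 → 43 bp
  135–202 → 68 bp
  203–236 → 34 bp
Sorted largest to smallest: 68, 54, 43, 34, 27, 10 bp.

68, 54, 43, 34, 27, 10 bp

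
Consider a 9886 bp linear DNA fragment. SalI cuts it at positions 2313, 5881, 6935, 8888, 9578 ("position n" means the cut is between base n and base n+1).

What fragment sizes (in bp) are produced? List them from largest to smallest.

3568, 2313, 1953, 1054, 690, 308 bp

Linear molecule, 5 cuts → 6 fragments:
  2313 − 0 = 2313 bp
  5881 − 2313 = 3568 bp
  6935 − 5881 = 1054 bp
  8888 − 6935 = 1953 bp
  9578 − 8888 = 690 bp
  9886 − 9578 = 308 bp
Sorted largest to smallest: 3568, 2313, 1953, 1054, 690, 308 bp.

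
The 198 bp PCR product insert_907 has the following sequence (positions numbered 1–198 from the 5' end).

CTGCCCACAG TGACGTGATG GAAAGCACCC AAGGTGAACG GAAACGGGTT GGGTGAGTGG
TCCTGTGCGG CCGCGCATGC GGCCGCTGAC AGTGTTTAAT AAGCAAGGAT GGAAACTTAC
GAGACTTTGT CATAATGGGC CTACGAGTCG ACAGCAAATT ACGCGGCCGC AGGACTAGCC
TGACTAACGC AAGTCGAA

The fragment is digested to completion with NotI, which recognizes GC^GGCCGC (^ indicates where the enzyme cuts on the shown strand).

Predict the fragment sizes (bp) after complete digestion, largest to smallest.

NotI sites (GCGGCCGC) start at positions 67, 79, 163.
NotI cuts after base 2 of each site, so after positions 68, 80, 164.
Linear molecule, 3 cuts → 4 fragments:
  1–68 → 68 bp
  69–80 → 12 bp
  81–164 → 84 bp
  165–198 → 34 bp
Sorted largest to smallest: 84, 68, 34, 12 bp.

84, 68, 34, 12 bp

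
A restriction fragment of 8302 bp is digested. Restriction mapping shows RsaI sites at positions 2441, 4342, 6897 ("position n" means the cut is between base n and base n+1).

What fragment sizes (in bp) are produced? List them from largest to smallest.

Linear molecule, 3 cuts → 4 fragments:
  2441 − 0 = 2441 bp
  4342 − 2441 = 1901 bp
  6897 − 4342 = 2555 bp
  8302 − 6897 = 1405 bp
Sorted largest to smallest: 2555, 2441, 1901, 1405 bp.

2555, 2441, 1901, 1405 bp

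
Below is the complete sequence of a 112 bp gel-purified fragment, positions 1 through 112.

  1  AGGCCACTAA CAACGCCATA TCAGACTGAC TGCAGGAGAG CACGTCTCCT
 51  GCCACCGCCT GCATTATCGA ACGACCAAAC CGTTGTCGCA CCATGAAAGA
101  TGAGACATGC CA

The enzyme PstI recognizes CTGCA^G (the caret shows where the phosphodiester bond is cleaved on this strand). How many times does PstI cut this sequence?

CTGCAG occurs starting at position 30.
PstI cuts at 1 site.

1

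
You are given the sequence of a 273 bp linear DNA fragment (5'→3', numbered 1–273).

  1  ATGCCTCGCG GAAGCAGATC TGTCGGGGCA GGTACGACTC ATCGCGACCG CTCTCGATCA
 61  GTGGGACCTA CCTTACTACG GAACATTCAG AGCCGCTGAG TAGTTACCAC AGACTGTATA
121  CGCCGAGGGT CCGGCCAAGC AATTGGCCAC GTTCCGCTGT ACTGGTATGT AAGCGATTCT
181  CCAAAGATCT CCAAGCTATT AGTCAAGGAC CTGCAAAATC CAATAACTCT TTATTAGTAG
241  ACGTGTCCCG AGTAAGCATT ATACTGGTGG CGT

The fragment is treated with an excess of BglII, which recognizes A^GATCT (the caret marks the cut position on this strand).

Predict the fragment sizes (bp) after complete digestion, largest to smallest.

BglII sites (AGATCT) start at positions 16, 185.
BglII cuts after the first base of each site, so after positions 16, 185.
Linear molecule, 2 cuts → 3 fragments:
  1–16 → 16 bp
  17–185 → 169 bp
  186–273 → 88 bp
Sorted largest to smallest: 169, 88, 16 bp.

169, 88, 16 bp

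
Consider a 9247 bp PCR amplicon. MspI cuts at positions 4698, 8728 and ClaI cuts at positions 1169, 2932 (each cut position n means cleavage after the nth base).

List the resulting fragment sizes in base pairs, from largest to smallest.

Combined cut positions (sorted): 1169, 2932, 4698, 8728.
Linear molecule, 4 cuts → 5 fragments:
  1169 − 0 = 1169 bp
  2932 − 1169 = 1763 bp
  4698 − 2932 = 1766 bp
  8728 − 4698 = 4030 bp
  9247 − 8728 = 519 bp
Sorted largest to smallest: 4030, 1766, 1763, 1169, 519 bp.

4030, 1766, 1763, 1169, 519 bp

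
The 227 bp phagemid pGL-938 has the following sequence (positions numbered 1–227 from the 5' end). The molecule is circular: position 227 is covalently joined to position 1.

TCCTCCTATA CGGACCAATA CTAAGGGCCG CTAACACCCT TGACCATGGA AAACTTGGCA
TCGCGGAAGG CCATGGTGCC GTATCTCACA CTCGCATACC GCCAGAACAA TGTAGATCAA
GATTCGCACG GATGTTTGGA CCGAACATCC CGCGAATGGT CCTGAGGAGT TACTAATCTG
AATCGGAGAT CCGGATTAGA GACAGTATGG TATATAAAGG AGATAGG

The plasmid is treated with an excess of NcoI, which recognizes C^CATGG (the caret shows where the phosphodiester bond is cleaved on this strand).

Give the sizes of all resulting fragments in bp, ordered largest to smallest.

NcoI sites (CCATGG) start at positions 44, 71.
NcoI cuts after the first base of each site, so after positions 44, 71.
Circular molecule, 2 cuts → 2 fragments:
  45–71 → 27 bp
  72–227 then 1–44 → 156 + 44 = 200 bp
Sorted largest to smallest: 200, 27 bp.

200, 27 bp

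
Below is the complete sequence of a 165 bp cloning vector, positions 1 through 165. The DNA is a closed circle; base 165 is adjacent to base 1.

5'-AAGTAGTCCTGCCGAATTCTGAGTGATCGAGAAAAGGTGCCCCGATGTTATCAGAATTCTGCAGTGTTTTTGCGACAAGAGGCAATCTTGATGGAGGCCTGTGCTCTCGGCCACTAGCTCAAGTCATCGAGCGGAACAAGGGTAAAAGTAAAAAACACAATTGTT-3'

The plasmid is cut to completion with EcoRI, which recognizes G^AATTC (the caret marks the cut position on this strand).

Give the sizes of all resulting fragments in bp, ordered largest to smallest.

125, 40 bp

EcoRI sites (GAATTC) start at positions 14, 54.
EcoRI cuts after the first base of each site, so after positions 14, 54.
Circular molecule, 2 cuts → 2 fragments:
  15–54 → 40 bp
  55–165 then 1–14 → 111 + 14 = 125 bp
Sorted largest to smallest: 125, 40 bp.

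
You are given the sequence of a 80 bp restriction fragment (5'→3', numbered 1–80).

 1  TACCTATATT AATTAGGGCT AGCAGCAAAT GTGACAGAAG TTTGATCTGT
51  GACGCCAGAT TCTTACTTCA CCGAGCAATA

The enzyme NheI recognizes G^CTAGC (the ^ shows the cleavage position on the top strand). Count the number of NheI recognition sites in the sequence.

1

GCTAGC occurs starting at position 18.
NheI cuts at 1 site.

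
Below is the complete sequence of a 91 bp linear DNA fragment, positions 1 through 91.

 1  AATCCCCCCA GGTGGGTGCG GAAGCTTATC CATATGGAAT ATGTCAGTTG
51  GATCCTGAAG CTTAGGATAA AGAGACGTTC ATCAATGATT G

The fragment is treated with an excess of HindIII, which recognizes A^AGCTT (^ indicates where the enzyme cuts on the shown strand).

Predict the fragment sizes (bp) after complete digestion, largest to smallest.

HindIII sites (AAGCTT) start at positions 22, 58.
HindIII cuts after the first base of each site, so after positions 22, 58.
Linear molecule, 2 cuts → 3 fragments:
  1–22 → 22 bp
  23–58 → 36 bp
  59–91 → 33 bp
Sorted largest to smallest: 36, 33, 22 bp.

36, 33, 22 bp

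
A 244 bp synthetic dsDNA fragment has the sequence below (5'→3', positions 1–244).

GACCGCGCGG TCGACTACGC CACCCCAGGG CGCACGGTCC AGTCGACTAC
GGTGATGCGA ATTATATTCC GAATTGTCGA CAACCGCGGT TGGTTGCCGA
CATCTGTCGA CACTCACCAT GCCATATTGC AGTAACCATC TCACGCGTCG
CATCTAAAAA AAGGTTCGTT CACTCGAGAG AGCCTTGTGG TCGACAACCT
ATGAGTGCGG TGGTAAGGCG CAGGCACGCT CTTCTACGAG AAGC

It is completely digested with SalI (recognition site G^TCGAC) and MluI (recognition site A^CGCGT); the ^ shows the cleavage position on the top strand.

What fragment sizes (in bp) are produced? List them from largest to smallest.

SalI sites (GTCGAC) start at positions 10, 42, 76, 106, 190.
SalI cuts after the first base of each site, so after positions 10, 42, 76, 106, 190.
The MluI site (ACGCGT) starts at position 143.
MluI cuts after the first base of each site, so after position 143.
Combined cut positions: 10, 42, 76, 106, 143, 190.
Linear molecule, 6 cuts → 7 fragments:
  1–10 → 10 bp
  11–42 → 32 bp
  43–76 → 34 bp
  77–106 → 30 bp
  107–143 → 37 bp
  144–190 → 47 bp
  191–244 → 54 bp
Sorted largest to smallest: 54, 47, 37, 34, 32, 30, 10 bp.

54, 47, 37, 34, 32, 30, 10 bp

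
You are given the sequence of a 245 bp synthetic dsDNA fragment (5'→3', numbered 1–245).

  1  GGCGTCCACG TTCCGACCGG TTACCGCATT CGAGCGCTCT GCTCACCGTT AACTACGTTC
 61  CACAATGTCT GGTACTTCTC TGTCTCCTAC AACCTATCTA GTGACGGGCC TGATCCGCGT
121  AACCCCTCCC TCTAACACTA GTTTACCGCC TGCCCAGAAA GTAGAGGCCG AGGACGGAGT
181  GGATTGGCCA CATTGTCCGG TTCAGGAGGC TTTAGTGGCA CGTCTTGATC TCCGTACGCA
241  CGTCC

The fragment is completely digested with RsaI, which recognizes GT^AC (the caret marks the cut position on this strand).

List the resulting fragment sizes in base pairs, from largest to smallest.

162, 73, 10 bp

RsaI sites (GTAC) start at positions 72, 234.
RsaI cuts after base 2 of each site, so after positions 73, 235.
Linear molecule, 2 cuts → 3 fragments:
  1–73 → 73 bp
  74–235 → 162 bp
  236–245 → 10 bp
Sorted largest to smallest: 162, 73, 10 bp.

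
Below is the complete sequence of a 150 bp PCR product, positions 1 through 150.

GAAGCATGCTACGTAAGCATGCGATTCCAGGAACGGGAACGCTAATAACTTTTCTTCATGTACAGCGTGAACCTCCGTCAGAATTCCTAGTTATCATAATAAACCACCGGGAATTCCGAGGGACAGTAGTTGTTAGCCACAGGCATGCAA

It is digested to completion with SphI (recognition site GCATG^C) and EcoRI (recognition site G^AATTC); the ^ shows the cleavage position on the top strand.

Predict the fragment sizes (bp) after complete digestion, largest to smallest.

60, 36, 30, 13, 8, 3 bp

SphI sites (GCATGC) start at positions 4, 17, 143.
SphI cuts after base 5 of each site (before the last base), so after positions 8, 21, 147.
EcoRI sites (GAATTC) start at positions 81, 111.
EcoRI cuts after the first base of each site, so after positions 81, 111.
Combined cut positions: 8, 21, 81, 111, 147.
Linear molecule, 5 cuts → 6 fragments:
  1–8 → 8 bp
  9–21 → 13 bp
  22–81 → 60 bp
  82–111 → 30 bp
  112–147 → 36 bp
  148–150 → 3 bp
Sorted largest to smallest: 60, 36, 30, 13, 8, 3 bp.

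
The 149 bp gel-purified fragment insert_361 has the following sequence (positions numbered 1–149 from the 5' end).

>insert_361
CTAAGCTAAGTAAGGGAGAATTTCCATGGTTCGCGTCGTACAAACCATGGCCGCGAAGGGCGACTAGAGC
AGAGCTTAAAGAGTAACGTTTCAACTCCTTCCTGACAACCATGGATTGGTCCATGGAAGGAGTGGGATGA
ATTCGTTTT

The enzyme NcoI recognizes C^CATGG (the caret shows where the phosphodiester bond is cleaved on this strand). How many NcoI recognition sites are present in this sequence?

4

CCATGG occurs starting at positions 24, 45, 109, 121.
NcoI cuts at 4 sites.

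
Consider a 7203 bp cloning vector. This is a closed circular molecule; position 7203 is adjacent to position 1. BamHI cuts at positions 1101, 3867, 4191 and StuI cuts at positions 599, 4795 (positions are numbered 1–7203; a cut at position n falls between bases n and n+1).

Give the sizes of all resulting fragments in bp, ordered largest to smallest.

Combined cut positions (sorted): 599, 1101, 3867, 4191, 4795.
Circular molecule, 5 cuts → 5 fragments:
  1101 − 599 = 502 bp
  3867 − 1101 = 2766 bp
  4191 − 3867 = 324 bp
  4795 − 4191 = 604 bp
  wrap: 7203 − 4795 + 599 = 3007 bp
Sorted largest to smallest: 3007, 2766, 604, 502, 324 bp.

3007, 2766, 604, 502, 324 bp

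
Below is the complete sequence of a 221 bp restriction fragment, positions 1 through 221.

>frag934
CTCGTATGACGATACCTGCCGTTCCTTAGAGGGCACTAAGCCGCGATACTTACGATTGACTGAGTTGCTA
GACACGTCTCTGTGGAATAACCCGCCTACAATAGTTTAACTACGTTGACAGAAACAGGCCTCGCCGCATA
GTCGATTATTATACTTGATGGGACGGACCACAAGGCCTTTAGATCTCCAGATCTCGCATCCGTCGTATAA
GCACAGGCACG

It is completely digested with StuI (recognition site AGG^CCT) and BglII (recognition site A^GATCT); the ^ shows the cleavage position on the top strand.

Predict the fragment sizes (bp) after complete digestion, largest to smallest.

StuI sites (AGGCCT) start at positions 126, 173.
StuI cuts after base 3 of each site, so after positions 128, 175.
BglII sites (AGATCT) start at positions 181, 189.
BglII cuts after the first base of each site, so after positions 181, 189.
Combined cut positions: 128, 175, 181, 189.
Linear molecule, 4 cuts → 5 fragments:
  1–128 → 128 bp
  129–175 → 47 bp
  176–181 → 6 bp
  182–189 → 8 bp
  190–221 → 32 bp
Sorted largest to smallest: 128, 47, 32, 8, 6 bp.

128, 47, 32, 8, 6 bp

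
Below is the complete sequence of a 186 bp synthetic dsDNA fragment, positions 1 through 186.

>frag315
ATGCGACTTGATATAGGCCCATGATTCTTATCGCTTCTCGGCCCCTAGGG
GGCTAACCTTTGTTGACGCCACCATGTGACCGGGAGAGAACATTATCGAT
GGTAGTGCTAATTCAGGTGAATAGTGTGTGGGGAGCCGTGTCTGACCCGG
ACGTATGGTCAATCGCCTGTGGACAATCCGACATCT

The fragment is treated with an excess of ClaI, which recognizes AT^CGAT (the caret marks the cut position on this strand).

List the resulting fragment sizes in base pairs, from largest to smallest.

96, 90 bp

The ClaI site (ATCGAT) starts at position 95.
ClaI cuts after base 2 of each site, so after position 96.
Linear molecule, 1 cut → 2 fragments:
  1–96 → 96 bp
  97–186 → 90 bp
Sorted largest to smallest: 96, 90 bp.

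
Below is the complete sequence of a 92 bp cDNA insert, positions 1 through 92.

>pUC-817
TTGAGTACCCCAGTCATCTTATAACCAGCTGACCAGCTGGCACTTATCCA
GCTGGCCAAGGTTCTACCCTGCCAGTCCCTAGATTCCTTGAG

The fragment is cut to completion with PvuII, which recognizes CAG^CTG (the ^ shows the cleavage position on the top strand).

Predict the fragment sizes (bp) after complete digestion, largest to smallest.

41, 28, 15, 8 bp

PvuII sites (CAGCTG) start at positions 26, 34, 49.
PvuII cuts after base 3 of each site, so after positions 28, 36, 51.
Linear molecule, 3 cuts → 4 fragments:
  1–28 → 28 bp
  29–36 → 8 bp
  37–51 → 15 bp
  52–92 → 41 bp
Sorted largest to smallest: 41, 28, 15, 8 bp.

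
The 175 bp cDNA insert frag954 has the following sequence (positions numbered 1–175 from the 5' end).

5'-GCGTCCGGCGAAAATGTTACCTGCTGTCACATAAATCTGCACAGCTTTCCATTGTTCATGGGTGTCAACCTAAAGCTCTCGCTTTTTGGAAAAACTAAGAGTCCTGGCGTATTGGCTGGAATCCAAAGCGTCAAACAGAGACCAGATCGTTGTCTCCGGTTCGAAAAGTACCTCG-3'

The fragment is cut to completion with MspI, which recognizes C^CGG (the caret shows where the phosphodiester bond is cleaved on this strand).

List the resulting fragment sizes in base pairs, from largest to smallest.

151, 19, 5 bp

MspI sites (CCGG) start at positions 5, 156.
MspI cuts after the first base of each site, so after positions 5, 156.
Linear molecule, 2 cuts → 3 fragments:
  1–5 → 5 bp
  6–156 → 151 bp
  157–175 → 19 bp
Sorted largest to smallest: 151, 19, 5 bp.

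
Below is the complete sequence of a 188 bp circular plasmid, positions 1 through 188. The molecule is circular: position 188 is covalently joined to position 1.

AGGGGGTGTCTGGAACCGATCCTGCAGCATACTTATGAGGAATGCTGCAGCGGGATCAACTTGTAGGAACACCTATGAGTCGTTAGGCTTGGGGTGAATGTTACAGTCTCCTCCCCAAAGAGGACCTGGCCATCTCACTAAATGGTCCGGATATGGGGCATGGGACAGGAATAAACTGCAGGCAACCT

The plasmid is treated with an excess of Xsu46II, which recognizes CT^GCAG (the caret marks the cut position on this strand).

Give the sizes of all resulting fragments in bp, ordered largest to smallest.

131, 34, 23 bp

Xsu46II sites (CTGCAG) start at positions 22, 45, 176.
Xsu46II cuts after base 2 of each site, so after positions 23, 46, 177.
Circular molecule, 3 cuts → 3 fragments:
  24–46 → 23 bp
  47–177 → 131 bp
  178–188 then 1–23 → 11 + 23 = 34 bp
Sorted largest to smallest: 131, 34, 23 bp.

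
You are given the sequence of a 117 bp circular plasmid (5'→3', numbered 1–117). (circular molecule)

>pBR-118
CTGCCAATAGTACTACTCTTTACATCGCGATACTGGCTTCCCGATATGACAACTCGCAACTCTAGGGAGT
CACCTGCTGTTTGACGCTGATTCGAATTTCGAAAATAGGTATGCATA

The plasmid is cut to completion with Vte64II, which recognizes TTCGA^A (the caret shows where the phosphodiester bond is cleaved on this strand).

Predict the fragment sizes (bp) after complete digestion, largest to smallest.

Vte64II sites (TTCGAA) start at positions 91, 98.
Vte64II cuts after base 5 of each site (before the last base), so after positions 95, 102.
Circular molecule, 2 cuts → 2 fragments:
  96–102 → 7 bp
  103–117 then 1–95 → 15 + 95 = 110 bp
Sorted largest to smallest: 110, 7 bp.

110, 7 bp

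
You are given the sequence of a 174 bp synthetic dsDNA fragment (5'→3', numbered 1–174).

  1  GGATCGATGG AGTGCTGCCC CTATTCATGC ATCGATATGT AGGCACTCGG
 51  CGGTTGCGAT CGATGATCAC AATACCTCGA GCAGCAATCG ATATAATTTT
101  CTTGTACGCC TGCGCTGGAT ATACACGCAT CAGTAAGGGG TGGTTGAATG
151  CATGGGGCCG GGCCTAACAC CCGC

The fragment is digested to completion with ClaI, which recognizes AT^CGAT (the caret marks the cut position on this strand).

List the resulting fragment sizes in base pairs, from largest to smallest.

86, 28, 28, 28, 4 bp

ClaI sites (ATCGAT) start at positions 3, 31, 59, 87.
ClaI cuts after base 2 of each site, so after positions 4, 32, 60, 88.
Linear molecule, 4 cuts → 5 fragments:
  1–4 → 4 bp
  5–32 → 28 bp
  33–60 → 28 bp
  61–88 → 28 bp
  89–174 → 86 bp
Sorted largest to smallest: 86, 28, 28, 28, 4 bp.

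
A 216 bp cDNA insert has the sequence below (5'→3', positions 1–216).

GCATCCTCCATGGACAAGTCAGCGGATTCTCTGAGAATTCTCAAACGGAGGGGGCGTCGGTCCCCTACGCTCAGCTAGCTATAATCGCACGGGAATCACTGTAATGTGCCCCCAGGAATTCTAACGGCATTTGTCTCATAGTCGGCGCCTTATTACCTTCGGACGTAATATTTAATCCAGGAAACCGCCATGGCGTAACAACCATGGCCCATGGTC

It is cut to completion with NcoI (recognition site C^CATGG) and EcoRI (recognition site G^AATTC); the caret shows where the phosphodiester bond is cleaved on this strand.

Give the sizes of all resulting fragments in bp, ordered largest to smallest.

NcoI sites (CCATGG) start at positions 8, 188, 202, 209.
NcoI cuts after the first base of each site, so after positions 8, 188, 202, 209.
EcoRI sites (GAATTC) start at positions 35, 116.
EcoRI cuts after the first base of each site, so after positions 35, 116.
Combined cut positions: 8, 35, 116, 188, 202, 209.
Linear molecule, 6 cuts → 7 fragments:
  1–8 → 8 bp
  9–35 → 27 bp
  36–116 → 81 bp
  117–188 → 72 bp
  189–202 → 14 bp
  203–209 → 7 bp
  210–216 → 7 bp
Sorted largest to smallest: 81, 72, 27, 14, 8, 7, 7 bp.

81, 72, 27, 14, 8, 7, 7 bp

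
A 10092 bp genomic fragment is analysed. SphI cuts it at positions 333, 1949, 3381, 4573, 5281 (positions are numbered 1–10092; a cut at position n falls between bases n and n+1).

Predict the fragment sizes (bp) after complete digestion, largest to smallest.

4811, 1616, 1432, 1192, 708, 333 bp

Linear molecule, 5 cuts → 6 fragments:
  333 − 0 = 333 bp
  1949 − 333 = 1616 bp
  3381 − 1949 = 1432 bp
  4573 − 3381 = 1192 bp
  5281 − 4573 = 708 bp
  10092 − 5281 = 4811 bp
Sorted largest to smallest: 4811, 1616, 1432, 1192, 708, 333 bp.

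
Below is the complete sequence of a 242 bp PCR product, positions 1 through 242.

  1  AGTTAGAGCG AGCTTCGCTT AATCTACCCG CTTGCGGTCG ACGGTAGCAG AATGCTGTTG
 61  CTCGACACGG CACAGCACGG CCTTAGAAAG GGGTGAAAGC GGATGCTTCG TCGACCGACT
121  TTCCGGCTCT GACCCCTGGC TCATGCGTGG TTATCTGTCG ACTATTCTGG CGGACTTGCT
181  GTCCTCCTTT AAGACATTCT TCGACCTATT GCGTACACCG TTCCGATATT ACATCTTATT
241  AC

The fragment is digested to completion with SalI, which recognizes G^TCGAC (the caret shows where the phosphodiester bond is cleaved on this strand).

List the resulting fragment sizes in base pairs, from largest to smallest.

SalI sites (GTCGAC) start at positions 37, 110, 157.
SalI cuts after the first base of each site, so after positions 37, 110, 157.
Linear molecule, 3 cuts → 4 fragments:
  1–37 → 37 bp
  38–110 → 73 bp
  111–157 → 47 bp
  158–242 → 85 bp
Sorted largest to smallest: 85, 73, 47, 37 bp.

85, 73, 47, 37 bp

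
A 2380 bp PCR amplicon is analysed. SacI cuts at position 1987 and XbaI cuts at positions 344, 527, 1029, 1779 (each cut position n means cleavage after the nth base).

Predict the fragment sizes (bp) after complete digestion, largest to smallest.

750, 502, 393, 344, 208, 183 bp

Combined cut positions (sorted): 344, 527, 1029, 1779, 1987.
Linear molecule, 5 cuts → 6 fragments:
  344 − 0 = 344 bp
  527 − 344 = 183 bp
  1029 − 527 = 502 bp
  1779 − 1029 = 750 bp
  1987 − 1779 = 208 bp
  2380 − 1987 = 393 bp
Sorted largest to smallest: 750, 502, 393, 344, 208, 183 bp.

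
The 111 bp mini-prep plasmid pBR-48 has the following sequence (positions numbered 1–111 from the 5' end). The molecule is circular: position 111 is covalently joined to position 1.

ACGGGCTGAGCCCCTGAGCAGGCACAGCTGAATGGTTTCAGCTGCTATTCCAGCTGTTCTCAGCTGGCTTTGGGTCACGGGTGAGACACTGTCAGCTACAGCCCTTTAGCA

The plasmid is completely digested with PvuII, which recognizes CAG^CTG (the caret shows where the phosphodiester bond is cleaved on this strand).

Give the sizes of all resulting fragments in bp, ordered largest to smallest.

PvuII sites (CAGCTG) start at positions 25, 39, 51, 61.
PvuII cuts after base 3 of each site, so after positions 27, 41, 53, 63.
Circular molecule, 4 cuts → 4 fragments:
  28–41 → 14 bp
  42–53 → 12 bp
  54–63 → 10 bp
  64–111 then 1–27 → 48 + 27 = 75 bp
Sorted largest to smallest: 75, 14, 12, 10 bp.

75, 14, 12, 10 bp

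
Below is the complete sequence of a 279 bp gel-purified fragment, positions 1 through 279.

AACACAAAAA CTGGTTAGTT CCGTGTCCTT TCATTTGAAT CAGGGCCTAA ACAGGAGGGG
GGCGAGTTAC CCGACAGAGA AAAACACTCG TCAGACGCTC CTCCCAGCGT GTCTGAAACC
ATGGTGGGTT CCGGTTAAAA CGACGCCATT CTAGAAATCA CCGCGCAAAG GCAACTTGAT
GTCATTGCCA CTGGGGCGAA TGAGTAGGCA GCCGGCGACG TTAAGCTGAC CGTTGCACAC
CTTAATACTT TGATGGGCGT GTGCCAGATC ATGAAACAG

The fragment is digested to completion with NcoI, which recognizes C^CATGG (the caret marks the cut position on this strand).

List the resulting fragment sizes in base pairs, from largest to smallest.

The NcoI site (CCATGG) starts at position 119.
NcoI cuts after the first base of each site, so after position 119.
Linear molecule, 1 cut → 2 fragments:
  1–119 → 119 bp
  120–279 → 160 bp
Sorted largest to smallest: 160, 119 bp.

160, 119 bp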